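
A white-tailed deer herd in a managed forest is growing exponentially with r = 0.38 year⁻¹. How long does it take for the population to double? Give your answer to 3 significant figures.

1.82 years

Doubling time t_d = ln(2)/r = 0.6931/0.38 = 1.8241.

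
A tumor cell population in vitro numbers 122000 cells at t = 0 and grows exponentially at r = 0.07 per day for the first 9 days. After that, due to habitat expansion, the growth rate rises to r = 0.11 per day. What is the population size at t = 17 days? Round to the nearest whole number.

Phase 1: N(9) = 122000·e^(0.07×9) = 122000·e^0.63 = 229068.
Phase 2 runs for 17 − 9 = 8 days at r = 0.11.
N(17) = 229068·e^(0.11×8) = 229068·e^0.88 = 552261.

552261 cells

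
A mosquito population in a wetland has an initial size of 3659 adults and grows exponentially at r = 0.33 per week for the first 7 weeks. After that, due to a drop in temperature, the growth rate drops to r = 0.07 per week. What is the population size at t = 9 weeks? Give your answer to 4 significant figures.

Phase 1: N(7) = 3659·e^(0.33×7) = 3659·e^2.31 = 36862.3.
Phase 2 runs for 9 − 7 = 2 weeks at r = 0.07.
N(9) = 36862.3·e^(0.07×2) = 36862.3·e^0.14 = 42401.8.

42400 adults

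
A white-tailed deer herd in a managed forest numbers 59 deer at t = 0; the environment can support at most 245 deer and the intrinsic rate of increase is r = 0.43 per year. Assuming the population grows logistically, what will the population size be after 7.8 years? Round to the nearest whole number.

A = (K − N₀)/N₀ = (245 − 59)/59 = 3.1525.
N(t) = K/(1 + A·e^(−rt)) = 245/(1 + 3.1525×e^(−0.43×7.8)).
e^(−3.354) = 0.034944; denominator = 1 + 3.1525×0.034944 = 1.1102.
N = 245/1.1102 = 220.688.

221 deer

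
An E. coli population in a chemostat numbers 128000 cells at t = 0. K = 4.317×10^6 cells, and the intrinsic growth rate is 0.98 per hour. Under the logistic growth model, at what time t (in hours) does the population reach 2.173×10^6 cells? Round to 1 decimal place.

A = (K − N₀)/N₀ = (4.317×10^6 − 128000)/128000 = 32.727.
Solve 4.317×10^6/(1 + 32.727·e^(−0.98t)) = 2.173×10^6: 1 + 32.727·e^(−0.98t) = 1.9867, so e^(−0.98t) = 0.0301484.
−0.98·t = ln(0.0301484) = -3.5016, so t = 3.5016/0.98 = 3.5731.

3.6 hours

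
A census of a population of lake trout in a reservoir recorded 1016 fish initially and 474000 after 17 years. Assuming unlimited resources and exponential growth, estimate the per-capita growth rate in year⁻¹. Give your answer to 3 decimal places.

From N(t) = N₀·e^(rt): e^(r·17) = 474000/1016 = 466.54.
r·17 = ln(466.54) = 6.1453, so r = 6.1453/17 = 0.36149.

0.361 per year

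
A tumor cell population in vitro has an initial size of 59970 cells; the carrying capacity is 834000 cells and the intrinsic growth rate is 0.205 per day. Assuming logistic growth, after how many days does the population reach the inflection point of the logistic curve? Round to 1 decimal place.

Logistic growth is fastest at N = K/2 = 417000.
A = (K − N₀)/N₀ = 12.907. Set K/(1 + A·e^(−rt)) = K/2 → A·e^(−rt) = 1.
e^(−0.205t) = 1/12.907 = 0.0774776, so t = ln(12.907)/0.205 = 2.5578/0.205 = 12.477.

12.5 days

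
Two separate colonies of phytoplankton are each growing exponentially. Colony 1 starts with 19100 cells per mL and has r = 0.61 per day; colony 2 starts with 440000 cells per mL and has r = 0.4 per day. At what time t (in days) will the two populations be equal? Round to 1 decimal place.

14.9 days

Set 19100·e^(0.61t) = 440000·e^(0.4t).
e^((0.61 − 0.4)t) = 440000/19100 → e^(0.21·t) = 23.037.
0.21·t = ln(23.037) = 3.1371, so t = 3.1371/0.21 = 14.939.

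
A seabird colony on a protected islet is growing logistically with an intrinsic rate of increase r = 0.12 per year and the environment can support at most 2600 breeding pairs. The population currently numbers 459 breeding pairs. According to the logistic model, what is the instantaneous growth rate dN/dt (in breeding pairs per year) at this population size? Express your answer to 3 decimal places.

dN/dt = rN(1 − N/K) = 0.12 × 459 × (1 − 459/2600).
1 − 459/2600 = 0.82346; dN/dt = 0.12 × 459 × 0.82346 = 45.356.

45.356 breeding pairs per year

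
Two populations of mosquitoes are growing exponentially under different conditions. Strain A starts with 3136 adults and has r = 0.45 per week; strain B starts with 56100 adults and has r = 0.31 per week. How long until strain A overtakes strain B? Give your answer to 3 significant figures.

20.6 weeks

Set 3136·e^(0.45t) = 56100·e^(0.31t).
e^((0.45 − 0.31)t) = 56100/3136 → e^(0.14·t) = 17.889.
0.14·t = ln(17.889) = 2.8842, so t = 2.8842/0.14 = 20.601.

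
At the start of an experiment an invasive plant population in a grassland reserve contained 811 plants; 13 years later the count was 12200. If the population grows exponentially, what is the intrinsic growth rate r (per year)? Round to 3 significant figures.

0.209 per year

From N(t) = N₀·e^(rt): e^(r·13) = 12200/811 = 15.043.
r·13 = ln(15.043) = 2.7109, so r = 2.7109/13 = 0.20853.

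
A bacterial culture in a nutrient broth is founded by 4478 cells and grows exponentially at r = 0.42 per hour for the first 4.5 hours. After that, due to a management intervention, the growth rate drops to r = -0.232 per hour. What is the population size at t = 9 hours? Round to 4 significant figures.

Phase 1: N(4.5) = 4478·e^(0.42×4.5) = 4478·e^1.89 = 29641.5.
Phase 2 runs for 9 − 4.5 = 4.5 hours at r = -0.232.
N(9) = 29641.5·e^(-0.232×4.5) = 29641.5·e^-1.044 = 10435.1.

10440 cells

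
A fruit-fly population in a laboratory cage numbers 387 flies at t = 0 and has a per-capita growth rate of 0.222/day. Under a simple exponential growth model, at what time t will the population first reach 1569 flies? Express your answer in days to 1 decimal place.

Set N₀·e^(rt) = 1569: e^(0.222·t) = 1569/387 = 4.0543.
0.222·t = ln(4.0543) = 1.3998, so t = 1.3998/0.222 = 6.3053.

6.3 days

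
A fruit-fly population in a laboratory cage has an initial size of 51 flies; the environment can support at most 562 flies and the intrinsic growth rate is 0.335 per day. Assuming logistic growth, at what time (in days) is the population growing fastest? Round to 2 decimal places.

6.88 days

Logistic growth is fastest at N = K/2 = 281.
A = (K − N₀)/N₀ = 10.02. Set K/(1 + A·e^(−rt)) = K/2 → A·e^(−rt) = 1.
e^(−0.335t) = 1/10.02 = 0.0998043, so t = ln(10.02)/0.335 = 2.3045/0.335 = 6.8792.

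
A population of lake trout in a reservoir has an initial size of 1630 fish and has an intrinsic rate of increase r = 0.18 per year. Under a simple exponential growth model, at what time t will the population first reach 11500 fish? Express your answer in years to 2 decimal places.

Set N₀·e^(rt) = 11500: e^(0.18·t) = 11500/1630 = 7.0552.
0.18·t = ln(7.0552) = 1.9538, so t = 1.9538/0.18 = 10.854.

10.85 years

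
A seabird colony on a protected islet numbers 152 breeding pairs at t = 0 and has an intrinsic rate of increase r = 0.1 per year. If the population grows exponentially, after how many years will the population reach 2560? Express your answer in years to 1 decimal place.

Set N₀·e^(rt) = 2560: e^(0.1·t) = 2560/152 = 16.842.
0.1·t = ln(16.842) = 2.8239, so t = 2.8239/0.1 = 28.239.

28.2 years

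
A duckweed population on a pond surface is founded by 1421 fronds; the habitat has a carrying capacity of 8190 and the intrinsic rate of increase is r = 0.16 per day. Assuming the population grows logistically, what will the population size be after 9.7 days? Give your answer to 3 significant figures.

4080 fronds

A = (K − N₀)/N₀ = (8190 − 1421)/1421 = 4.7635.
N(t) = K/(1 + A·e^(−rt)) = 8190/(1 + 4.7635×e^(−0.16×9.7)).
e^(−1.552) = 0.21182; denominator = 1 + 4.7635×0.21182 = 2.009.
N = 8190/2.009 = 4076.59.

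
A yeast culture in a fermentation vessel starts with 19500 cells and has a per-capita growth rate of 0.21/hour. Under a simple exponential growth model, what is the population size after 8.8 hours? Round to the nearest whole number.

N(t) = N₀·e^(rt) = 19500 × e^(0.21×8.8) = 19500 × e^1.848.
e^1.848 ≈ 6.3471, so N ≈ 19500 × 6.3471 = 123769.

123769 cells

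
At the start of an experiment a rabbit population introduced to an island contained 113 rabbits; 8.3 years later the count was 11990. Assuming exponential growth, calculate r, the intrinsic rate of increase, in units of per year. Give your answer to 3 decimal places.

From N(t) = N₀·e^(rt): e^(r·8.3) = 11990/113 = 106.11.
r·8.3 = ln(106.11) = 4.6644, so r = 4.6644/8.3 = 0.56198.

0.562 per year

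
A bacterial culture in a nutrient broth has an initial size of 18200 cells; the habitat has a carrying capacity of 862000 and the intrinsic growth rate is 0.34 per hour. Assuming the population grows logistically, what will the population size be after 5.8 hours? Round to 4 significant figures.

A = (K − N₀)/N₀ = (862000 − 18200)/18200 = 46.363.
N(t) = K/(1 + A·e^(−rt)) = 862000/(1 + 46.363×e^(−0.34×5.8)).
e^(−1.972) = 0.13918; denominator = 1 + 46.363×0.13918 = 7.4527.
N = 862000/7.4527 = 115663.

115700 cells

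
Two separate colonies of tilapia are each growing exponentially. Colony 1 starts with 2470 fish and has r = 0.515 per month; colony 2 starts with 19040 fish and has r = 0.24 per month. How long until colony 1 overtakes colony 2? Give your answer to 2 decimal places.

Set 2470·e^(0.515t) = 19040·e^(0.24t).
e^((0.515 − 0.24)t) = 19040/2470 → e^(0.275·t) = 7.7085.
0.275·t = ln(7.7085) = 2.0423, so t = 2.0423/0.275 = 7.4266.

7.43 months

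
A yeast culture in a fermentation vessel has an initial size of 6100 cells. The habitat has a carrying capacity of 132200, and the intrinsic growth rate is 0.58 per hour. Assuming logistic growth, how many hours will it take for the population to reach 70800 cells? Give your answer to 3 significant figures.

5.47 hours

A = (K − N₀)/N₀ = (132200 − 6100)/6100 = 20.672.
Solve 132200/(1 + 20.672·e^(−0.58t)) = 70800: 1 + 20.672·e^(−0.58t) = 1.8672, so e^(−0.58t) = 0.0419517.
−0.58·t = ln(0.0419517) = -3.1712, so t = 3.1712/0.58 = 5.4676.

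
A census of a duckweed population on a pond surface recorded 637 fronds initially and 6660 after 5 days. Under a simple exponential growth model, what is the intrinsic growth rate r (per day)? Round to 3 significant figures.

0.469 per day

From N(t) = N₀·e^(rt): e^(r·5) = 6660/637 = 10.455.
r·5 = ln(10.455) = 2.3471, so r = 2.3471/5 = 0.46942.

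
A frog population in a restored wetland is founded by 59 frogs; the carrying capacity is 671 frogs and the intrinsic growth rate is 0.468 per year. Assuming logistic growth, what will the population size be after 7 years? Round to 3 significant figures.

482 frogs

A = (K − N₀)/N₀ = (671 − 59)/59 = 10.373.
N(t) = K/(1 + A·e^(−rt)) = 671/(1 + 10.373×e^(−0.468×7)).
e^(−3.276) = 0.037779; denominator = 1 + 10.373×0.037779 = 1.3919.
N = 671/1.3919 = 482.083.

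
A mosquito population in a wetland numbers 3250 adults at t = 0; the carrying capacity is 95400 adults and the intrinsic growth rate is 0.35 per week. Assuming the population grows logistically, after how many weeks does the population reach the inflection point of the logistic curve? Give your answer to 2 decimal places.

Logistic growth is fastest at N = K/2 = 47700.
A = (K − N₀)/N₀ = 28.354. Set K/(1 + A·e^(−rt)) = K/2 → A·e^(−rt) = 1.
e^(−0.35t) = 1/28.354 = 0.0352686, so t = ln(28.354)/0.35 = 3.3448/0.35 = 9.5565.

9.56 weeks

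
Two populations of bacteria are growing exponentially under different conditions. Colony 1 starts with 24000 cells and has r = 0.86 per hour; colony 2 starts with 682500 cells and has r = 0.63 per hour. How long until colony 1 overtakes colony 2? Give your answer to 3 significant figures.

14.6 hours

Set 24000·e^(0.86t) = 682500·e^(0.63t).
e^((0.86 − 0.63)t) = 682500/24000 → e^(0.23·t) = 28.438.
0.23·t = ln(28.438) = 3.3477, so t = 3.3477/0.23 = 14.555.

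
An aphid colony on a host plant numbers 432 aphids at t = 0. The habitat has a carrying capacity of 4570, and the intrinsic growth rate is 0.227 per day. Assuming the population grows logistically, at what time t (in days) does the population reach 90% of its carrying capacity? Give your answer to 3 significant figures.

A = (K − N₀)/N₀ = (4570 − 432)/432 = 9.5787.
Solve 4570/(1 + 9.5787·e^(−0.227t)) = 4113: 1 + 9.5787·e^(−0.227t) = 1.1111, so e^(−0.227t) = 0.0115998.
−0.227·t = ln(0.0115998) = -4.4568, so t = 4.4568/0.227 = 19.633.

19.6 days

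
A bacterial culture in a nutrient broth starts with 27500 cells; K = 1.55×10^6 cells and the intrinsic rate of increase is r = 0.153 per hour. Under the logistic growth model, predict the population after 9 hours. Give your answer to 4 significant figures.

A = (K − N₀)/N₀ = (1.55×10^6 − 27500)/27500 = 55.364.
N(t) = K/(1 + A·e^(−rt)) = 1.55×10^6/(1 + 55.364×e^(−0.153×9)).
e^(−1.377) = 0.25233; denominator = 1 + 55.364×0.25233 = 14.97.
N = 1.55×10^6/14.97 = 103539.

103500 cells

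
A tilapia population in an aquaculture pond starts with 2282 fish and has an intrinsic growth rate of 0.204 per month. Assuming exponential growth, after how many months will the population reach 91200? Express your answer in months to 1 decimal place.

Set N₀·e^(rt) = 91200: e^(0.204·t) = 91200/2282 = 39.965.
0.204·t = ln(39.965) = 3.688, so t = 3.688/0.204 = 18.078.

18.1 months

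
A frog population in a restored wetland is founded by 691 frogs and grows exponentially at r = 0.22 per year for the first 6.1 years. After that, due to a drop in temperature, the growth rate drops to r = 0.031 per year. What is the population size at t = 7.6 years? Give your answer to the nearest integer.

Phase 1: N(6.1) = 691·e^(0.22×6.1) = 691·e^1.342 = 2644.24.
Phase 2 runs for 7.6 − 6.1 = 1.5 years at r = 0.031.
N(7.6) = 2644.24·e^(0.031×1.5) = 2644.24·e^0.0465 = 2770.1.

2770 frogs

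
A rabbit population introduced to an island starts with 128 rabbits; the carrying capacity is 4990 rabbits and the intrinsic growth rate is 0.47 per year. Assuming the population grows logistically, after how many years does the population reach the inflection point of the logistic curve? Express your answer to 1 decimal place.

Logistic growth is fastest at N = K/2 = 2495.
A = (K − N₀)/N₀ = 37.984. Set K/(1 + A·e^(−rt)) = K/2 → A·e^(−rt) = 1.
e^(−0.47t) = 1/37.984 = 0.0263266, so t = ln(37.984)/0.47 = 3.6372/0.47 = 7.7387.

7.7 years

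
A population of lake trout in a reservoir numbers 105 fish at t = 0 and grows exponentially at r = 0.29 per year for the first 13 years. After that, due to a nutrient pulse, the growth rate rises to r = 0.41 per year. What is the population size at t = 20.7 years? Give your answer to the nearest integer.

Phase 1: N(13) = 105·e^(0.29×13) = 105·e^3.77 = 4554.91.
Phase 2 runs for 20.7 − 13 = 7.7 years at r = 0.41.
N(20.7) = 4554.91·e^(0.41×7.7) = 4554.91·e^3.157 = 107040.

107040 fish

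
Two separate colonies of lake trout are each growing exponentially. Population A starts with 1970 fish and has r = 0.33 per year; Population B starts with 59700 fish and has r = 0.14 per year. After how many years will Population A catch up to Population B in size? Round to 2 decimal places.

17.95 years

Set 1970·e^(0.33t) = 59700·e^(0.14t).
e^((0.33 − 0.14)t) = 59700/1970 → e^(0.19·t) = 30.305.
0.19·t = ln(30.305) = 3.4113, so t = 3.4113/0.19 = 17.954.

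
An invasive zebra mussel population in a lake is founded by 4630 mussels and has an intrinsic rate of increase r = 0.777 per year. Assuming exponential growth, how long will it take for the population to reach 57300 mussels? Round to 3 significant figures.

Set N₀·e^(rt) = 57300: e^(0.777·t) = 57300/4630 = 12.376.
0.777·t = ln(12.376) = 2.5157, so t = 2.5157/0.777 = 3.2378.

3.24 years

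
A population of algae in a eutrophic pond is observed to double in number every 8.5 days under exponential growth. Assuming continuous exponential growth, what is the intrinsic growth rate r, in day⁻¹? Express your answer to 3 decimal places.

r = ln(2)/t_d = 0.6931/8.5 = 0.081547.

0.082 per day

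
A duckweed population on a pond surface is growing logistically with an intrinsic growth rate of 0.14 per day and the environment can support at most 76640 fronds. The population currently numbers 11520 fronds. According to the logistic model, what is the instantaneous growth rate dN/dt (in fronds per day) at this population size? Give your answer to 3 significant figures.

1370 fronds per day

dN/dt = rN(1 − N/K) = 0.14 × 11520 × (1 − 11520/76640).
1 − 11520/76640 = 0.84969; dN/dt = 0.14 × 11520 × 0.84969 = 1370.4.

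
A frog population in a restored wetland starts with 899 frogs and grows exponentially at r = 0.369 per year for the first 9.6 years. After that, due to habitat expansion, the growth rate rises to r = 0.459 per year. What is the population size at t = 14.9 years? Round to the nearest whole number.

Phase 1: N(9.6) = 899·e^(0.369×9.6) = 899·e^3.542 = 31060.2.
Phase 2 runs for 14.9 − 9.6 = 5.3 years at r = 0.459.
N(14.9) = 31060.2·e^(0.459×5.3) = 31060.2·e^2.433 = 353763.

353763 frogs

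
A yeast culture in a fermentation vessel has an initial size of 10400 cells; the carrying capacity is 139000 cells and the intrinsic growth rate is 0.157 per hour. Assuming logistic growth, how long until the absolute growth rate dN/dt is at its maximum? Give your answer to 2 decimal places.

16.02 hours

Logistic growth is fastest at N = K/2 = 69500.
A = (K − N₀)/N₀ = 12.365. Set K/(1 + A·e^(−rt)) = K/2 → A·e^(−rt) = 1.
e^(−0.157t) = 1/12.365 = 0.0808709, so t = ln(12.365)/0.157 = 2.5149/0.157 = 16.018.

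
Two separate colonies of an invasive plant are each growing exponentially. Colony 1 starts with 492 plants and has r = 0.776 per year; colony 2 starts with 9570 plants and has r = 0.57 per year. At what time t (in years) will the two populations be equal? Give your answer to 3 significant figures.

Set 492·e^(0.776t) = 9570·e^(0.57t).
e^((0.776 − 0.57)t) = 9570/492 → e^(0.206·t) = 19.451.
0.206·t = ln(19.451) = 2.9679, so t = 2.9679/0.206 = 14.407.

14.4 years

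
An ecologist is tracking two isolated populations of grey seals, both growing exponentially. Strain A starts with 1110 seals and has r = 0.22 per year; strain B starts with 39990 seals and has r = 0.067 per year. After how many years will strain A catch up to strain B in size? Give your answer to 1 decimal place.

23.4 years

Set 1110·e^(0.22t) = 39990·e^(0.067t).
e^((0.22 − 0.067)t) = 39990/1110 → e^(0.153·t) = 36.027.
0.153·t = ln(36.027) = 3.5843, so t = 3.5843/0.153 = 23.427.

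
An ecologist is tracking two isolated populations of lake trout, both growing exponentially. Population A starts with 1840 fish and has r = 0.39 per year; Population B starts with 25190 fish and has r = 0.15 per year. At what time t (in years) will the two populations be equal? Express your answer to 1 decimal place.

10.9 years

Set 1840·e^(0.39t) = 25190·e^(0.15t).
e^((0.39 − 0.15)t) = 25190/1840 → e^(0.24·t) = 13.69.
0.24·t = ln(13.69) = 2.6167, so t = 2.6167/0.24 = 10.903.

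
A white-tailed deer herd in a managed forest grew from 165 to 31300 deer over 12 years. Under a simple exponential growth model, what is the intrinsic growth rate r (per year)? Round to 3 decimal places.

From N(t) = N₀·e^(rt): e^(r·12) = 31300/165 = 189.7.
r·12 = ln(189.7) = 5.2454, so r = 5.2454/12 = 0.43712.

0.437 per year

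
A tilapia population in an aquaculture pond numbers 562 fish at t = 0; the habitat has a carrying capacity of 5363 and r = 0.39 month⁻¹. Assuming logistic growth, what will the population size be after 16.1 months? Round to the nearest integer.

5278 fish

A = (K − N₀)/N₀ = (5363 − 562)/562 = 8.5427.
N(t) = K/(1 + A·e^(−rt)) = 5363/(1 + 8.5427×e^(−0.39×16.1)).
e^(−6.279) = 0.0018753; denominator = 1 + 8.5427×0.0018753 = 1.016.
N = 5363/1.016 = 5278.44.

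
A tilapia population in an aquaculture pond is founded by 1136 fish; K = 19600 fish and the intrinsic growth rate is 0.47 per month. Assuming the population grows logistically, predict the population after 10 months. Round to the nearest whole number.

A = (K − N₀)/N₀ = (19600 − 1136)/1136 = 16.254.
N(t) = K/(1 + A·e^(−rt)) = 19600/(1 + 16.254×e^(−0.47×10)).
e^(−4.7) = 0.0090953; denominator = 1 + 16.254×0.0090953 = 1.1478.
N = 19600/1.1478 = 17075.7.

17076 fish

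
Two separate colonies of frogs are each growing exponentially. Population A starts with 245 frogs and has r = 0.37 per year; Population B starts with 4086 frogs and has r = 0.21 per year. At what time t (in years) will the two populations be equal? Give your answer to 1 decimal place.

17.6 years

Set 245·e^(0.37t) = 4086·e^(0.21t).
e^((0.37 − 0.21)t) = 4086/245 → e^(0.16·t) = 16.678.
0.16·t = ln(16.678) = 2.8141, so t = 2.8141/0.16 = 17.588.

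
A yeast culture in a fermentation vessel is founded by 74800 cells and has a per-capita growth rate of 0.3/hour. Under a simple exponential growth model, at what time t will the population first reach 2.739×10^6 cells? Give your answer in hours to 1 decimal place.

Set N₀·e^(rt) = 2.739×10^6: e^(0.3·t) = 2.739×10^6/74800 = 36.618.
0.3·t = ln(36.618) = 3.6005, so t = 3.6005/0.3 = 12.002.

12.0 hours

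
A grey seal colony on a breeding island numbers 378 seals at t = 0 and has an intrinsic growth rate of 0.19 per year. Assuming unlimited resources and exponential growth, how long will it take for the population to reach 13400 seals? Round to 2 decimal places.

Set N₀·e^(rt) = 13400: e^(0.19·t) = 13400/378 = 35.45.
0.19·t = ln(35.45) = 3.5681, so t = 3.5681/0.19 = 18.78.

18.78 years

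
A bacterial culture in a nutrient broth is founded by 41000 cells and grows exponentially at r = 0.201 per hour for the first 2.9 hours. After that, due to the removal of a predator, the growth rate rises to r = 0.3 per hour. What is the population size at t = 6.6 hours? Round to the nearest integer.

222844 cells

Phase 1: N(2.9) = 41000·e^(0.201×2.9) = 41000·e^0.5829 = 73440.2.
Phase 2 runs for 6.6 − 2.9 = 3.7 hours at r = 0.3.
N(6.6) = 73440.2·e^(0.3×3.7) = 73440.2·e^1.11 = 222844.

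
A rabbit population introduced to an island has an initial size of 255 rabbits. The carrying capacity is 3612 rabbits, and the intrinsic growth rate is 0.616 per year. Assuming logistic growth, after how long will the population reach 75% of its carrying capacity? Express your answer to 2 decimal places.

5.97 years

A = (K − N₀)/N₀ = (3612 − 255)/255 = 13.165.
Solve 3612/(1 + 13.165·e^(−0.616t)) = 2709: 1 + 13.165·e^(−0.616t) = 1.3333, so e^(−0.616t) = 0.0253202.
−0.616·t = ln(0.0253202) = -3.6762, so t = 3.6762/0.616 = 5.9678.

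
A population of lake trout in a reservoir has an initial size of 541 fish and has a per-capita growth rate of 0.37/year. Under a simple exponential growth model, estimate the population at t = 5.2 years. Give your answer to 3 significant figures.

N(t) = N₀·e^(rt) = 541 × e^(0.37×5.2) = 541 × e^1.924.
e^1.924 ≈ 6.8483, so N ≈ 541 × 6.8483 = 3704.93.

3700 fish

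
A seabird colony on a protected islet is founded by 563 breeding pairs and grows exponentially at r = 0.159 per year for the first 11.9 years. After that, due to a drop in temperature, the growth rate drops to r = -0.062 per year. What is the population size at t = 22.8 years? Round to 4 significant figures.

Phase 1: N(11.9) = 563·e^(0.159×11.9) = 563·e^1.892 = 3734.54.
Phase 2 runs for 22.8 − 11.9 = 10.9 years at r = -0.062.
N(22.8) = 3734.54·e^(-0.062×10.9) = 3734.54·e^-0.6758 = 1899.94.

1900 breeding pairs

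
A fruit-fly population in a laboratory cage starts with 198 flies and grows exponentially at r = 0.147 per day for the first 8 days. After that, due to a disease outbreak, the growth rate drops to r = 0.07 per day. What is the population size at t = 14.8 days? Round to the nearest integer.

Phase 1: N(8) = 198·e^(0.147×8) = 198·e^1.176 = 641.794.
Phase 2 runs for 14.8 − 8 = 6.8 days at r = 0.07.
N(14.8) = 641.794·e^(0.07×6.8) = 641.794·e^0.476 = 1033.05.

1033 flies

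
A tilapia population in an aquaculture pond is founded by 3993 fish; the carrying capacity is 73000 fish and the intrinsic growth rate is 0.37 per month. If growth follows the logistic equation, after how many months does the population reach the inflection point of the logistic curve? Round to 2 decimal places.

7.70 months

Logistic growth is fastest at N = K/2 = 36500.
A = (K − N₀)/N₀ = 17.282. Set K/(1 + A·e^(−rt)) = K/2 → A·e^(−rt) = 1.
e^(−0.37t) = 1/17.282 = 0.0578637, so t = ln(17.282)/0.37 = 2.8497/0.37 = 7.7018.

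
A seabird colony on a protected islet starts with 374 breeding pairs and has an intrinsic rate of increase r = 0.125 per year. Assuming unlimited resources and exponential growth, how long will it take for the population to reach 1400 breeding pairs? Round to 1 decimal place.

10.6 years

Set N₀·e^(rt) = 1400: e^(0.125·t) = 1400/374 = 3.7433.
0.125·t = ln(3.7433) = 1.32, so t = 1.32/0.125 = 10.56.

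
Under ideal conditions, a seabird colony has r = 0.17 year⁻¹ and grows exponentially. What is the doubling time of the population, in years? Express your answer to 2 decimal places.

Doubling time t_d = ln(2)/r = 0.6931/0.17 = 4.0773.

4.08 years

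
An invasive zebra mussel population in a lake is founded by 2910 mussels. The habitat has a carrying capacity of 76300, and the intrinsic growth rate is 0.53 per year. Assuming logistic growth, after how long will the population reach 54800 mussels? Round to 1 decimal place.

A = (K − N₀)/N₀ = (76300 − 2910)/2910 = 25.22.
Solve 76300/(1 + 25.22·e^(−0.53t)) = 54800: 1 + 25.22·e^(−0.53t) = 1.3923, so e^(−0.53t) = 0.0155566.
−0.53·t = ln(0.0155566) = -4.1633, so t = 4.1633/0.53 = 7.8552.

7.9 years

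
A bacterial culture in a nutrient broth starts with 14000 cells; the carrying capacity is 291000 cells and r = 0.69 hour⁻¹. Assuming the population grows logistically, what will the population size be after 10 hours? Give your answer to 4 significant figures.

A = (K − N₀)/N₀ = (291000 − 14000)/14000 = 19.786.
N(t) = K/(1 + A·e^(−rt)) = 291000/(1 + 19.786×e^(−0.69×10)).
e^(−6.9) = 0.0010078; denominator = 1 + 19.786×0.0010078 = 1.0199.
N = 291000/1.0199 = 285311.

285300 cells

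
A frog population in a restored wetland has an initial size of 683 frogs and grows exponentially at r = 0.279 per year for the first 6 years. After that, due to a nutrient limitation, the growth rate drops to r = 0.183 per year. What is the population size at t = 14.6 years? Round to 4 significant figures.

17580 frogs

Phase 1: N(6) = 683·e^(0.279×6) = 683·e^1.674 = 3642.75.
Phase 2 runs for 14.6 − 6 = 8.6 years at r = 0.183.
N(14.6) = 3642.75·e^(0.183×8.6) = 3642.75·e^1.574 = 17576.1.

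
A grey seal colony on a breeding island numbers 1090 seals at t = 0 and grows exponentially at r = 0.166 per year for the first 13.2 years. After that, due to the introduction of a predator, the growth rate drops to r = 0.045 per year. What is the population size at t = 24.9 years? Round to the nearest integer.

Phase 1: N(13.2) = 1090·e^(0.166×13.2) = 1090·e^2.191 = 9751.08.
Phase 2 runs for 24.9 − 13.2 = 11.7 years at r = 0.045.
N(24.9) = 9751.08·e^(0.045×11.7) = 9751.08·e^0.5265 = 16508.5.

16509 seals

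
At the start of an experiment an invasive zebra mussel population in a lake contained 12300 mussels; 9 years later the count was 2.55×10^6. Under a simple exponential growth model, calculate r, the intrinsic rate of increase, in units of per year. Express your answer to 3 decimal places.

0.593 per year

From N(t) = N₀·e^(rt): e^(r·9) = 2.55×10^6/12300 = 207.32.
r·9 = ln(207.32) = 5.3342, so r = 5.3342/9 = 0.59269.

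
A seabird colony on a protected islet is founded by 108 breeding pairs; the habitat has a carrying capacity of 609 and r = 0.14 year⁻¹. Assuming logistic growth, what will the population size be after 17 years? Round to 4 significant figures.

426.1 breeding pairs

A = (K − N₀)/N₀ = (609 − 108)/108 = 4.6389.
N(t) = K/(1 + A·e^(−rt)) = 609/(1 + 4.6389×e^(−0.14×17)).
e^(−2.38) = 0.092551; denominator = 1 + 4.6389×0.092551 = 1.4293.
N = 609/1.4293 = 426.073.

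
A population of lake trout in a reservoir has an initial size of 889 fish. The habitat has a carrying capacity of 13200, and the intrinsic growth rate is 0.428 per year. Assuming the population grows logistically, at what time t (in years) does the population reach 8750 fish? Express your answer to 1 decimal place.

A = (K − N₀)/N₀ = (13200 − 889)/889 = 13.848.
Solve 13200/(1 + 13.848·e^(−0.428t)) = 8750: 1 + 13.848·e^(−0.428t) = 1.5086, so e^(−0.428t) = 0.0367249.
−0.428·t = ln(0.0367249) = -3.3043, so t = 3.3043/0.428 = 7.7203.

7.7 years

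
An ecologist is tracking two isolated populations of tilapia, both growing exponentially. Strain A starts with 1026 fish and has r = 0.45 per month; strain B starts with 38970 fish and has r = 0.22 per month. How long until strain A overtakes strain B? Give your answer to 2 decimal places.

Set 1026·e^(0.45t) = 38970·e^(0.22t).
e^((0.45 − 0.22)t) = 38970/1026 → e^(0.23·t) = 37.982.
0.23·t = ln(37.982) = 3.6371, so t = 3.6371/0.23 = 15.814.

15.81 months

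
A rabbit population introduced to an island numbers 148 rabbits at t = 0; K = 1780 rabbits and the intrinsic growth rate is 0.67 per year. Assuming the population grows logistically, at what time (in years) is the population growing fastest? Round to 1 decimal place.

Logistic growth is fastest at N = K/2 = 890.
A = (K − N₀)/N₀ = 11.027. Set K/(1 + A·e^(−rt)) = K/2 → A·e^(−rt) = 1.
e^(−0.67t) = 1/11.027 = 0.0906863, so t = ln(11.027)/0.67 = 2.4003/0.67 = 3.5826.

3.6 years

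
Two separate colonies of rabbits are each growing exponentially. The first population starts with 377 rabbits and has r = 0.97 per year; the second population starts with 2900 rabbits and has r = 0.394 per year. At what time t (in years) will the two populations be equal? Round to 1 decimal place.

3.5 years

Set 377·e^(0.97t) = 2900·e^(0.394t).
e^((0.97 − 0.394)t) = 2900/377 → e^(0.576·t) = 7.6923.
0.576·t = ln(7.6923) = 2.0402, so t = 2.0402/0.576 = 3.5421.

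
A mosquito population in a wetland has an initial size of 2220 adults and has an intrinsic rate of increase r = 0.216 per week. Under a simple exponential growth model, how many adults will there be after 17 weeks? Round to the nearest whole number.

N(t) = N₀·e^(rt) = 2220 × e^(0.216×17) = 2220 × e^3.672.
e^3.672 ≈ 39.33, so N ≈ 2220 × 39.33 = 87313.7.

87314 adults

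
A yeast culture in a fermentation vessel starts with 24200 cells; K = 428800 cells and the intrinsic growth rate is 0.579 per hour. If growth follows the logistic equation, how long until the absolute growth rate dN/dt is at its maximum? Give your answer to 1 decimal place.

Logistic growth is fastest at N = K/2 = 214400.
A = (K − N₀)/N₀ = 16.719. Set K/(1 + A·e^(−rt)) = K/2 → A·e^(−rt) = 1.
e^(−0.579t) = 1/16.719 = 0.0598122, so t = ln(16.719)/0.579 = 2.8165/0.579 = 4.8645.

4.9 hours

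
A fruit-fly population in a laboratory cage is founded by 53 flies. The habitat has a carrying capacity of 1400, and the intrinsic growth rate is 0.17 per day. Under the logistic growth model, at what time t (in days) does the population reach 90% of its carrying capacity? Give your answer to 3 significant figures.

32.0 days

A = (K − N₀)/N₀ = (1400 − 53)/53 = 25.415.
Solve 1400/(1 + 25.415·e^(−0.17t)) = 1260: 1 + 25.415·e^(−0.17t) = 1.1111, so e^(−0.17t) = 0.00437186.
−0.17·t = ln(0.00437186) = -5.4326, so t = 5.4326/0.17 = 31.956.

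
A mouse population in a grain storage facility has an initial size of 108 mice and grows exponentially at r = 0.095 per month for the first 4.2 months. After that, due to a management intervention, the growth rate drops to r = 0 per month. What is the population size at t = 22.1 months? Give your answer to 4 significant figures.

161.0 mice

Phase 1: N(4.2) = 108·e^(0.095×4.2) = 108·e^0.399 = 160.956.
Phase 2 runs for 22.1 − 4.2 = 17.9 months at r = 0.
N(22.1) = 160.956·e^(0×17.9) = 160.956·e^-0 = 160.956.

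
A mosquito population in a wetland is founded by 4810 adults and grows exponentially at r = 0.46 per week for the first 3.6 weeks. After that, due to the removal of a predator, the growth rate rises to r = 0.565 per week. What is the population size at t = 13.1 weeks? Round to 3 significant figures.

5400000 adults

Phase 1: N(3.6) = 4810·e^(0.46×3.6) = 4810·e^1.656 = 25196.3.
Phase 2 runs for 13.1 − 3.6 = 9.5 weeks at r = 0.565.
N(13.1) = 25196.3·e^(0.565×9.5) = 25196.3·e^5.367 = 5.400231×10^6.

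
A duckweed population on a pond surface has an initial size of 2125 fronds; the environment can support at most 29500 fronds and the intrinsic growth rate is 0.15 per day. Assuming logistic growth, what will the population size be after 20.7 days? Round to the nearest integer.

18701 fronds

A = (K − N₀)/N₀ = (29500 − 2125)/2125 = 12.882.
N(t) = K/(1 + A·e^(−rt)) = 29500/(1 + 12.882×e^(−0.15×20.7)).
e^(−3.105) = 0.044825; denominator = 1 + 12.882×0.044825 = 1.5774.
N = 29500/1.5774 = 18701.1.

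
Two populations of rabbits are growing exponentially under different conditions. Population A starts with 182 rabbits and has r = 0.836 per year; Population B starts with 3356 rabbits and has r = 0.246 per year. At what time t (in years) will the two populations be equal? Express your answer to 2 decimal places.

4.94 years

Set 182·e^(0.836t) = 3356·e^(0.246t).
e^((0.836 − 0.246)t) = 3356/182 → e^(0.59·t) = 18.44.
0.59·t = ln(18.44) = 2.9145, so t = 2.9145/0.59 = 4.9398.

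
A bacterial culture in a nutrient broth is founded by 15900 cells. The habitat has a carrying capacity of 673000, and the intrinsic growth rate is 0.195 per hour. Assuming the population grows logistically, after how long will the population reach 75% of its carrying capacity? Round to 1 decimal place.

24.7 hours

A = (K − N₀)/N₀ = (673000 − 15900)/15900 = 41.327.
Solve 673000/(1 + 41.327·e^(−0.195t)) = 504750: 1 + 41.327·e^(−0.195t) = 1.3333, so e^(−0.195t) = 0.00806574.
−0.195·t = ln(0.00806574) = -4.8201, so t = 4.8201/0.195 = 24.719.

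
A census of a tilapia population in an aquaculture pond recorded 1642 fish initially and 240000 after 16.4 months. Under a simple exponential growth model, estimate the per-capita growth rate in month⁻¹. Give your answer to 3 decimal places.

From N(t) = N₀·e^(rt): e^(r·16.4) = 240000/1642 = 146.16.
r·16.4 = ln(146.16) = 4.9847, so r = 4.9847/16.4 = 0.30395.

0.304 per month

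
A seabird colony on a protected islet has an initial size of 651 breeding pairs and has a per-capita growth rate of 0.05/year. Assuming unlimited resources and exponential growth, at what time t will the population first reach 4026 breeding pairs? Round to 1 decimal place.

36.4 years

Set N₀·e^(rt) = 4026: e^(0.05·t) = 4026/651 = 6.1843.
0.05·t = ln(6.1843) = 1.822, so t = 1.822/0.05 = 36.44.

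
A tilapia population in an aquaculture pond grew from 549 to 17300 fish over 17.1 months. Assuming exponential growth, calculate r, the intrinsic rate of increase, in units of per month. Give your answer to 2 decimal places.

0.20 per month

From N(t) = N₀·e^(rt): e^(r·17.1) = 17300/549 = 31.512.
r·17.1 = ln(31.512) = 3.4504, so r = 3.4504/17.1 = 0.20178.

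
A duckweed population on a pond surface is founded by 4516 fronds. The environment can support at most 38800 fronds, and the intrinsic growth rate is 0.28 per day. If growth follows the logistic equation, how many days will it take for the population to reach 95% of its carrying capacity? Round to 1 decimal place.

A = (K − N₀)/N₀ = (38800 − 4516)/4516 = 7.5917.
Solve 38800/(1 + 7.5917·e^(−0.28t)) = 36860: 1 + 7.5917·e^(−0.28t) = 1.0526, so e^(−0.28t) = 0.0069328.
−0.28·t = ln(0.0069328) = -4.9715, so t = 4.9715/0.28 = 17.755.

17.8 days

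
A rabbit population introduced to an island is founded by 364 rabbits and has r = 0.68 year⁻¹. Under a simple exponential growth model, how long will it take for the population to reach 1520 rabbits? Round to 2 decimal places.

2.10 years

Set N₀·e^(rt) = 1520: e^(0.68·t) = 1520/364 = 4.1758.
0.68·t = ln(4.1758) = 1.4293, so t = 1.4293/0.68 = 2.1019.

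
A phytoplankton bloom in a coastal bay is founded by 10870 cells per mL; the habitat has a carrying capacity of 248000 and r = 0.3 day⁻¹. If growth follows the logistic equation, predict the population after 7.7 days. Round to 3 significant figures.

A = (K − N₀)/N₀ = (248000 − 10870)/10870 = 21.815.
N(t) = K/(1 + A·e^(−rt)) = 248000/(1 + 21.815×e^(−0.3×7.7)).
e^(−2.31) = 0.099261; denominator = 1 + 21.815×0.099261 = 3.1654.
N = 248000/3.1654 = 78347.3.

78300 cells per mL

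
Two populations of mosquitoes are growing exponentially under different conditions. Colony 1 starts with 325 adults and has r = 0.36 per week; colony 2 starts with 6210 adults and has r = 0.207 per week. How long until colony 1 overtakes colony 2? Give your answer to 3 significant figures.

Set 325·e^(0.36t) = 6210·e^(0.207t).
e^((0.36 − 0.207)t) = 6210/325 → e^(0.153·t) = 19.108.
0.153·t = ln(19.108) = 2.9501, so t = 2.9501/0.153 = 19.282.

19.3 weeks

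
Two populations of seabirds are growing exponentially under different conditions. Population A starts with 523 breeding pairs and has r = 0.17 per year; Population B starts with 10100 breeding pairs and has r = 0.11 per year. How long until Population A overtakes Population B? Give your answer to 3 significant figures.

Set 523·e^(0.17t) = 10100·e^(0.11t).
e^((0.17 − 0.11)t) = 10100/523 → e^(0.06·t) = 19.312.
0.06·t = ln(19.312) = 2.9607, so t = 2.9607/0.06 = 49.345.

49.3 years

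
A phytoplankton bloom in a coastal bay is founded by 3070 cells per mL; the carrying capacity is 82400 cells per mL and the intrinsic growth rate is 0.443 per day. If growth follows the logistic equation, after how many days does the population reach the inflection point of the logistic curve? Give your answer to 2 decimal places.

Logistic growth is fastest at N = K/2 = 41200.
A = (K − N₀)/N₀ = 25.84. Set K/(1 + A·e^(−rt)) = K/2 → A·e^(−rt) = 1.
e^(−0.443t) = 1/25.84 = 0.0386991, so t = ln(25.84)/0.443 = 3.2519/0.443 = 7.3407.

7.34 days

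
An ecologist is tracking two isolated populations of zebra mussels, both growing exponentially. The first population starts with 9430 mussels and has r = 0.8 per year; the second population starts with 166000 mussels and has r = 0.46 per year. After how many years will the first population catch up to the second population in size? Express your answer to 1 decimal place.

Set 9430·e^(0.8t) = 166000·e^(0.46t).
e^((0.8 − 0.46)t) = 166000/9430 → e^(0.34·t) = 17.603.
0.34·t = ln(17.603) = 2.8681, so t = 2.8681/0.34 = 8.4356.

8.4 years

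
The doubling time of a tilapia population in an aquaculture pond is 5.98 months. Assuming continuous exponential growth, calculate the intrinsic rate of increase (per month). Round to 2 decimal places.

r = ln(2)/t_d = 0.6931/5.98 = 0.11591.

0.12 per month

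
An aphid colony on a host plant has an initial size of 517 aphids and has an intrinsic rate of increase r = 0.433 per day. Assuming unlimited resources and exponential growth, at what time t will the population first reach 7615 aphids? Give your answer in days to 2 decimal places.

Set N₀·e^(rt) = 7615: e^(0.433·t) = 7615/517 = 14.729.
0.433·t = ln(14.729) = 2.6898, so t = 2.6898/0.433 = 6.2121.

6.21 days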